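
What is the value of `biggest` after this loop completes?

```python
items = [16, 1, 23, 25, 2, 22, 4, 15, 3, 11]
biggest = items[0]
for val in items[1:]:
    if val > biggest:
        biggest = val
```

Maximum of [16, 1, 23, 25, 2, 22, 4, 15, 3, 11]
`biggest` takes the values: 16 → 23 → 25

Answer: 25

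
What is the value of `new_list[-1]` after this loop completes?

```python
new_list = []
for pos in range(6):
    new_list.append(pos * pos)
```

Last element of squares 0 to 5
`new_list` takes the values: [] → [0] → [0, 1] → [0, 1, 4] → [0, 1, 4, 9] → [0, 1, 4, 9, 16] → [0, 1, 4, 9, 16, 25]
So `new_list[-1]` = 25

Answer: 25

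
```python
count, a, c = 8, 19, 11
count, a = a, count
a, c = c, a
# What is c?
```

Trace:
`count, a, c = 8, 19, 11` → count = 8; a = 19; c = 11
`count, a = a, count` → count = 19; a = 8
`a, c = c, a` → a = 11; c = 8
So c = 8

Answer: 8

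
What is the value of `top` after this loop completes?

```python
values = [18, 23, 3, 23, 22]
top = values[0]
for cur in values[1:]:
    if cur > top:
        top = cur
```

Maximum of [18, 23, 3, 23, 22]
`top` takes the values: 18 → 23

Answer: 23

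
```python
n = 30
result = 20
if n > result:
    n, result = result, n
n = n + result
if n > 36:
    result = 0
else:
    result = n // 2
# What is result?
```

Trace:
`n = 30` → n = 30
`result = 20` → result = 20
`if n > result: ...` → n > result is True → n = 20; result = 30
`n = n + result` → n = 50
`if n > 36: ...` → n > 36 is True → result = 0
So result = 0

Answer: 0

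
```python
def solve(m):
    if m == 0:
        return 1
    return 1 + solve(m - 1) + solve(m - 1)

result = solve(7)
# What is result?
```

solve(m) = 1 + 2·solve(m-1), solve(0)=1. Closed form: (1+1)·2^7 - 1 = 255.

Answer: 255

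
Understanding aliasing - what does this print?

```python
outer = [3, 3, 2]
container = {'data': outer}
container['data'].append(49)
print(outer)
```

Key concept: dict holds reference to list.
Step by step:
`outer = [3, 3, 2]` → outer = [3, 3, 2]
`container = {'data': outer}` → container = {'data': [3, 3, 2]}
`container['data'].append(49)` → outer = [3, 3, 2, 49]; container = {'data': [3, 3, 2, 49]}
`print(outer)` → prints [3, 3, 2, 49]

Answer: [3, 3, 2, 49]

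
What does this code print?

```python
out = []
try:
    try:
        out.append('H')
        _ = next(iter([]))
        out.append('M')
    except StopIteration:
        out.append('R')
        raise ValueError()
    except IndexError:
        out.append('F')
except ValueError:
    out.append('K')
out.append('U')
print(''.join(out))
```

Execution trace: 'H' (inner try body) → 'R' (inner except StopIteration) → 'K' (outer except ValueError) → 'U' (after the try/except). Output: HRKU

Answer: HRKU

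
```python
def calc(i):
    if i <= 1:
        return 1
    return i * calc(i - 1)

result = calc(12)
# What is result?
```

calc(12) = 12 * 11 * 10 * 9 * 8 * 7 * 6 * 5 * 4 * 3 * 2 * 1 = 479001600

Answer: 479001600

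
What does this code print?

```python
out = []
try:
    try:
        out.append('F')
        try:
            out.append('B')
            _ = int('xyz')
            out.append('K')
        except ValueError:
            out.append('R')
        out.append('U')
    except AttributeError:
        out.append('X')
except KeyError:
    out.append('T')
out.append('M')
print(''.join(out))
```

Execution trace: 'F' (try body) → 'B' (inner try body) → 'R' (inner except ValueError) → 'U' (try body, no exception) → 'M' (after the try/except). Output: FBRUM

Answer: FBRUM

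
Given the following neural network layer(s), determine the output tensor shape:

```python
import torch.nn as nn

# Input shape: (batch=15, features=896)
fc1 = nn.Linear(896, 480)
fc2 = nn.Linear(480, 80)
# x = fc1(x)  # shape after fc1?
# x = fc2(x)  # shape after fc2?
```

Input: (15, 896) -> after fc1: (15, 480) -> Output: (15, 80)

Answer: (15, 80)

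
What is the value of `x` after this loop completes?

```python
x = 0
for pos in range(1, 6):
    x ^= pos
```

XOR of 1 to 5
`x` takes the values: 0 → 1 → 3 → 0 → 4 → 1

Answer: 1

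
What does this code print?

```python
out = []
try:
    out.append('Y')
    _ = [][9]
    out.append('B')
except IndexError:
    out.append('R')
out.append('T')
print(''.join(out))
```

Execution trace: 'Y' (try body) → 'R' (except IndexError) → 'T' (after the try/except). Output: YRT

Answer: YRT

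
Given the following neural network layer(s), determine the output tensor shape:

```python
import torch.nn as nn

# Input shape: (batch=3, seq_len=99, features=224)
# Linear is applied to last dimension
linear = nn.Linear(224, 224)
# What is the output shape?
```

Input: (3, 99, 224) -> Output: (3, 99, 224)

Answer: (3, 99, 224)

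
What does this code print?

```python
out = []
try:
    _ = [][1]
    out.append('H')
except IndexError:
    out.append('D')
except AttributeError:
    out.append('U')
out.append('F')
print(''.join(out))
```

Execution trace: 'D' (except IndexError) → 'F' (after the try/except). Output: DF

Answer: DF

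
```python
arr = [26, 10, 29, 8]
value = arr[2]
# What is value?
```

Trace:
`arr = [26, 10, 29, 8]` → arr = [26, 10, 29, 8]
`value = arr[2]` → value = 29
So value = 29

Answer: 29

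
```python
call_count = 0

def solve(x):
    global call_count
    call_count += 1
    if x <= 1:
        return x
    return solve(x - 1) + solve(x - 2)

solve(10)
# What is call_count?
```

Calls(x) = 1 + Calls(x-1) + Calls(x-2); Calls(0)=Calls(1)=1. For x=10 this gives 177.

Answer: 177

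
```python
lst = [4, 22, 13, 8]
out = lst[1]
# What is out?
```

Trace:
`lst = [4, 22, 13, 8]` → lst = [4, 22, 13, 8]
`out = lst[1]` → out = 22
So out = 22

Answer: 22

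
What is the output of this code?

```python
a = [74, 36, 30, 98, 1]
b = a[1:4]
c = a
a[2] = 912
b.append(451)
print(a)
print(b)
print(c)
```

Key concept: slice vs alias.
Step by step:
`a = [74, 36, 30, 98, 1]` → a = [74, 36, 30, 98, 1]
`b = a[1:4]` → b = [36, 30, 98]
`c = a` → c = [74, 36, 30, 98, 1] (same object as a)
`a[2] = 912` → a = [74, 36, 912, 98, 1] (same object as c); c = [74, 36, 912, 98, 1] (same object as a)
`b.append(451)` → b = [36, 30, 98, 451]
`print(a)` → prints [74, 36, 912, 98, 1]
`print(b)` → prints [36, 30, 98, 451]
`print(c)` → prints [74, 36, 912, 98, 1]

Answer:
[74, 36, 912, 98, 1]
[36, 30, 98, 451]
[74, 36, 912, 98, 1]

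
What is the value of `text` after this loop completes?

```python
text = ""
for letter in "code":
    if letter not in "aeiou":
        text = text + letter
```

Remove vowels from 'code'
`text` takes the values: "" → "c" → "cd"

Answer: "cd"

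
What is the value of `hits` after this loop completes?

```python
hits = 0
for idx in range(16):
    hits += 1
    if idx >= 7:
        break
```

Loop breaks when idx reaches 7, hits is 8
`hits` takes the values: 0 → 1 → 2 → 3 → 4 → 5 → 6 → 7 → 8

Answer: 8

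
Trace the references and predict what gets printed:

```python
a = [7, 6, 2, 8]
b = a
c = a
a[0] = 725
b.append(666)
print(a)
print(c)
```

Key concept: multiple aliases.
Step by step:
`a = [7, 6, 2, 8]` → a = [7, 6, 2, 8]
`b = a` → b = [7, 6, 2, 8] (same object as a)
`c = a` → c = [7, 6, 2, 8] (same object as a, b)
`a[0] = 725` → a = [725, 6, 2, 8] (same object as b, c); b = [725, 6, 2, 8] (same object as a, c); c = [725, 6, 2, 8] (same object as a, b)
`b.append(666)` → a = [725, 6, 2, 8, 666] (same object as b, c); b = [725, 6, 2, 8, 666] (same object as a, c); c = [725, 6, 2, 8, 666] (same object as a, b)
`print(a)` → prints [725, 6, 2, 8, 666]
`print(c)` → prints [725, 6, 2, 8, 666]

Answer:
[725, 6, 2, 8, 666]
[725, 6, 2, 8, 666]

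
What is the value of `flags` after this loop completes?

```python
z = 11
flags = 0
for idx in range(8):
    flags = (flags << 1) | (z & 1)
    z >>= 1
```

Reverse lowest 8 bits of 11
`flags` takes the values: 0 → 1 → 3 → 6 → 13 → 26 → 52 → 104 → 208

Answer: 208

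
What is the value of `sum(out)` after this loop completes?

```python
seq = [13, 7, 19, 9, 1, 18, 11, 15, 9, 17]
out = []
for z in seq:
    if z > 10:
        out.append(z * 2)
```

Sum of doubled values > 10
`out` takes the values: [] → [26] → [26, 38] → [26, 38, 36] → [26, 38, 36, 22] → [26, 38, 36, 22, 30] → [26, 38, 36, 22, 30, 34]
So `sum(out)` = 186

Answer: 186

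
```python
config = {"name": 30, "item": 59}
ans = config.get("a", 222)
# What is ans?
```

Trace:
`config = {"name": 30, "item": 59}` → config = {'name': 30, 'item': 59}
`ans = config.get("a", 222)` → ans = 222
So ans = 222

Answer: 222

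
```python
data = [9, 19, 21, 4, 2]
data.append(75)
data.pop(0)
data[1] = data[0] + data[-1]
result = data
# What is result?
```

Trace:
`data = [9, 19, 21, 4, 2]` → data = [9, 19, 21, 4, 2]
`data.append(75)` → data = [9, 19, 21, 4, 2, 75]
`data.pop(0)` → data = [19, 21, 4, 2, 75]
`data[1] = data[0] + data[-1]` → data = [19, 94, 4, 2, 75]
`result = data` → result = [19, 94, 4, 2, 75]
So result = [19, 94, 4, 2, 75]

Answer: [19, 94, 4, 2, 75]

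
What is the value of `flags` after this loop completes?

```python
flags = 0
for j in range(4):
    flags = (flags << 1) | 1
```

Build 4 consecutive 1-bits: 0b1111
`flags` takes the values: 0 → 1 → 3 → 7 → 15

Answer: 15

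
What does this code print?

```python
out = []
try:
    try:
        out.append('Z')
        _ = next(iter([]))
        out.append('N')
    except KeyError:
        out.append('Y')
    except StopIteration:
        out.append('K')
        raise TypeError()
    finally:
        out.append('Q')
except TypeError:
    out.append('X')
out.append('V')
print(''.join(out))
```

Execution trace: 'Z' (inner try body) → 'K' (inner except StopIteration) → 'Q' (inner finally) → 'X' (outer except TypeError) → 'V' (after the try/except). Output: ZKQXV

Answer: ZKQXV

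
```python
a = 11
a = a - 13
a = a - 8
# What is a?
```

Trace:
`a = 11` → a = 11
`a = a - 13` → a = -2
`a = a - 8` → a = -10
So a = -10

Answer: -10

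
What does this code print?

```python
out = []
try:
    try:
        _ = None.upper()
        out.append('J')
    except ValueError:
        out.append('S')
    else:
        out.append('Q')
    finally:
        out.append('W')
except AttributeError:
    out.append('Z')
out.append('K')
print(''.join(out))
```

Execution trace: 'W' (finally) → 'Z' (outer except AttributeError) → 'K' (after the try/except). Output: WZK

Answer: WZK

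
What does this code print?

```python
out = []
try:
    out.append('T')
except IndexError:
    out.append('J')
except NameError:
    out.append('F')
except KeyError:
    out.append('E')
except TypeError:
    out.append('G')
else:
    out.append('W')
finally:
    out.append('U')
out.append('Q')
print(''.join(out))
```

Execution trace: 'T' (try body, no exception) → 'W' (else) → 'U' (finally) → 'Q' (after the try/except). Output: TWUQ

Answer: TWUQ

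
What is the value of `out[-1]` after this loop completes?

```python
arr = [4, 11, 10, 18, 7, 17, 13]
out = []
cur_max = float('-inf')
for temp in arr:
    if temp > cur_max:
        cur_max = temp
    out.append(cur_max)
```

Running max ends at 18
`out` takes the values: [] → [4] → [4, 11] → [4, 11, 11] → [4, 11, 11, 18] → [4, 11, 11, 18, 18] → [4, 11, 11, 18, 18, 18] → [4, 11, 11, 18, 18, 18, 18]
So `out[-1]` = 18

Answer: 18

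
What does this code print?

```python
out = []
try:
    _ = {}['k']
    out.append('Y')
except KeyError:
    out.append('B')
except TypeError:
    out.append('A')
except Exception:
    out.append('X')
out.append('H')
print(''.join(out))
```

Execution trace: 'B' (except KeyError) → 'H' (after the try/except). Output: BH

Answer: BH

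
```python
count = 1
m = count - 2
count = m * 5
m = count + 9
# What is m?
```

Trace:
`count = 1` → count = 1
`m = count - 2` → m = -1
`count = m * 5` → count = -5
`m = count + 9` → m = 4
So m = 4

Answer: 4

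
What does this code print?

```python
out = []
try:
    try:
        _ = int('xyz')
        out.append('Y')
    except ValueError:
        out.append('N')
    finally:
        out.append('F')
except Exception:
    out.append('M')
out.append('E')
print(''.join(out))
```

Execution trace: 'N' (inner except ValueError) → 'F' (inner finally) → 'E' (after the try/except). Output: NFE

Answer: NFE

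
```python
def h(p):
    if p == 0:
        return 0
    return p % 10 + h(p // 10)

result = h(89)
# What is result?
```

Sum of digits of 89: 9 + 8 = 17

Answer: 17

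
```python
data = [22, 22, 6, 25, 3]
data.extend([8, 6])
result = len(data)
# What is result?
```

Trace:
`data = [22, 22, 6, 25, 3]` → data = [22, 22, 6, 25, 3]
`data.extend([8, 6])` → data = [22, 22, 6, 25, 3, 8, 6]
`result = len(data)` → result = 7
So result = 7

Answer: 7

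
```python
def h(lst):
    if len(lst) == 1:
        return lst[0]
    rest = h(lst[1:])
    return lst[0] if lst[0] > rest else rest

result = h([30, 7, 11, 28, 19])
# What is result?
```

Recursive max over [30, 7, 11, 28, 19] = 30

Answer: 30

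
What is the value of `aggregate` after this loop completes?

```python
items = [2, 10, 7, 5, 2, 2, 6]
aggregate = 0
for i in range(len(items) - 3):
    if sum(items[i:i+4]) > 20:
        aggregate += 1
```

Count windows with sum > 20
`aggregate` takes the values: 0 → 1 → 2

Answer: 2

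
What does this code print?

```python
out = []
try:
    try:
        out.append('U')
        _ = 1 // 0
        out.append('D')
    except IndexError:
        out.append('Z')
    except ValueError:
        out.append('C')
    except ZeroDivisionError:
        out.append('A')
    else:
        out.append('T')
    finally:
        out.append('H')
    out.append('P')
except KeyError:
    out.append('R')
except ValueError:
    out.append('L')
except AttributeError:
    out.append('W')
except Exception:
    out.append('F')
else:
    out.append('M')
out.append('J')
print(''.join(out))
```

Execution trace: 'U' (inner try body) → 'A' (inner except ZeroDivisionError) → 'H' (inner finally) → 'P' (try body, no exception) → 'M' (else) → 'J' (after the try/except). Output: UAHPMJ

Answer: UAHPMJ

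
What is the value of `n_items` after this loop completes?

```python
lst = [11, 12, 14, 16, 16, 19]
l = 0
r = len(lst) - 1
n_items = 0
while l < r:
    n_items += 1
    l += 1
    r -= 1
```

Iterations until pointers meet (list length 6)
`n_items` takes the values: 0 → 1 → 2 → 3

Answer: 3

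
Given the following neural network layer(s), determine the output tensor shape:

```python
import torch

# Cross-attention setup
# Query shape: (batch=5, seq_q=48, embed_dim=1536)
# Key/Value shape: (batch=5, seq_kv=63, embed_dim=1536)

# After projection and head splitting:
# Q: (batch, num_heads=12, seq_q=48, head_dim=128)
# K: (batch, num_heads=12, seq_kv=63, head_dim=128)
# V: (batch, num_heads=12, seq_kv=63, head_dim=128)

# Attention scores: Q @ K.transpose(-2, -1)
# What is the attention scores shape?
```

Input: (5, 48, 1536) -> Output: (5, 12, 48, 63)

Answer: (5, 12, 48, 63)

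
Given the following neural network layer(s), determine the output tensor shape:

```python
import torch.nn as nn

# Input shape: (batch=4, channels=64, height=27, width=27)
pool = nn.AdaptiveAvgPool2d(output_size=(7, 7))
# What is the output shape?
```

Input: (4, 64, 27, 27) -> Output: (4, 64, 7, 7)

Answer: (4, 64, 7, 7)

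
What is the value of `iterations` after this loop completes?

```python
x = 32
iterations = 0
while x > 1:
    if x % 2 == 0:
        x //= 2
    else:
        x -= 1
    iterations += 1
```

Steps to reduce 32 to 1
`iterations` takes the values: 0 → 1 → 2 → 3 → 4 → 5

Answer: 5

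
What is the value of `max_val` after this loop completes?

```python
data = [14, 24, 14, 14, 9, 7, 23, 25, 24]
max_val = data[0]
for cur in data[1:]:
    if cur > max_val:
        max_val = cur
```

Maximum of [14, 24, 14, 14, 9, 7, 23, 25, 24]
`max_val` takes the values: 14 → 24 → 25

Answer: 25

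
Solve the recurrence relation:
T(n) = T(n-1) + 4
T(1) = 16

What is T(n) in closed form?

Unrolling: T(n) = T(1) + 4·(n-1) = 16 + 4(n-1) = 4n + 12.

Answer: T(n) = 4n + 12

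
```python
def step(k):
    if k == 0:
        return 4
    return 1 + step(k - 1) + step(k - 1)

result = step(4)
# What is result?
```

step(k) = 1 + 2·step(k-1), step(0)=4. Closed form: (4+1)·2^4 - 1 = 79.

Answer: 79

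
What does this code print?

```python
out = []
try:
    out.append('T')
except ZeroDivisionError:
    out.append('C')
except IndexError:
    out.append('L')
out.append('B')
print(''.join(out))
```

Execution trace: 'T' (try body, no exception) → 'B' (after the try/except). Output: TB

Answer: TB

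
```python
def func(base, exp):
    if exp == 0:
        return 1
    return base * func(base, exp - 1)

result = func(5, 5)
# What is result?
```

func(5, 5) = 5 * 5 * 5 * 5 * 5 = 3125

Answer: 3125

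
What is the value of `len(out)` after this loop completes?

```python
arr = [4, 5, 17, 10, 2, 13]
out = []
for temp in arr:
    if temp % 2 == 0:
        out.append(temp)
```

Count even numbers in [4, 5, 17, 10, 2, 13]
`out` takes the values: [] → [4] → [4, 10] → [4, 10, 2]
So `len(out)` = 3

Answer: 3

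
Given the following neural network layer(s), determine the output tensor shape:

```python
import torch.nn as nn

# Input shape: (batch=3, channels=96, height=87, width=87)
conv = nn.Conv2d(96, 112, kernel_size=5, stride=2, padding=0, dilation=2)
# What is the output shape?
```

Input: (3, 96, 87, 87) -> Output: (3, 112, 40, 40)

Answer: (3, 112, 40, 40)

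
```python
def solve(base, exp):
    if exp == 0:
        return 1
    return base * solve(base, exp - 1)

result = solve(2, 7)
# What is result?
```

solve(2, 7) = 2 * 2 * 2 * 2 * 2 * 2 * 2 = 128

Answer: 128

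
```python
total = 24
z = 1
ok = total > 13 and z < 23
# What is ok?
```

Trace:
`total = 24` → total = 24
`z = 1` → z = 1
`ok = total > 13 and z < 23` → ok = True
So ok = True

Answer: True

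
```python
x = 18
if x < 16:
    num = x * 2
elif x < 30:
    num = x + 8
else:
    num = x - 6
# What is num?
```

Trace:
`x = 18` → x = 18
`if x < 16: ...` → x < 16 is False, x < 30 is True → num = 26
So num = 26

Answer: 26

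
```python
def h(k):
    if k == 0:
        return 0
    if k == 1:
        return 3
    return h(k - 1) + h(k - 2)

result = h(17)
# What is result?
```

Build up from base cases: h(0)=0, h(1)=3, h(2)=3, h(3)=6, h(4)=9, h(5)=15, h(6)=24, ..., h(17)=4791

Answer: 4791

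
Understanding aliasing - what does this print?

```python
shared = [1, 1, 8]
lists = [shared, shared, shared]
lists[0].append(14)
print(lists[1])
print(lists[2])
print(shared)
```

Key concept: list of same reference.
Step by step:
`shared = [1, 1, 8]` → shared = [1, 1, 8]
`lists = [shared, shared, shared]` → lists = [[1, 1, 8], [1, 1, 8], [1, 1, 8]]
`lists[0].append(14)` → shared = [1, 1, 8, 14]; lists = [[1, 1, 8, 14], [1, 1, 8, 14], [1, 1, 8, 14]]
`print(lists[1])` → prints [1, 1, 8, 14]
`print(lists[2])` → prints [1, 1, 8, 14]
`print(shared)` → prints [1, 1, 8, 14]

Answer:
[1, 1, 8, 14]
[1, 1, 8, 14]
[1, 1, 8, 14]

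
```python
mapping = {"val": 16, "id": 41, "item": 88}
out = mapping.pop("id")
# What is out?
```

Trace:
`mapping = {"val": 16, "id": 41, "item": 88}` → mapping = {'val': 16, 'id': 41, 'item': 88}
`out = mapping.pop("id")` → mapping = {'val': 16, 'item': 88}; out = 41
So out = 41

Answer: 41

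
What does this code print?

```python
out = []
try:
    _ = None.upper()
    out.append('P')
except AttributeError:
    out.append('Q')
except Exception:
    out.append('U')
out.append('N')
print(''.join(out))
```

Execution trace: 'Q' (except AttributeError) → 'N' (after the try/except). Output: QN

Answer: QN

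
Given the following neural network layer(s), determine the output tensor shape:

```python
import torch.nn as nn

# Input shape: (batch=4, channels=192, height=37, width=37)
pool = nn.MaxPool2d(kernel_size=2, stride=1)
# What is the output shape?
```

Input: (4, 192, 37, 37) -> Output: (4, 192, 36, 36)

Answer: (4, 192, 36, 36)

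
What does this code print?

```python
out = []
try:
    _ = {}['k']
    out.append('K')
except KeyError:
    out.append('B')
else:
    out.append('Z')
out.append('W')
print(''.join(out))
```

Execution trace: 'B' (except KeyError) → 'W' (after the try/except). Output: BW

Answer: BW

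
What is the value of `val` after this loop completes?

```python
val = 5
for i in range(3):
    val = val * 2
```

Multiply by 2, 3 times: 5 * 2^3 = 40
`val` takes the values: 5 → 10 → 20 → 40

Answer: 40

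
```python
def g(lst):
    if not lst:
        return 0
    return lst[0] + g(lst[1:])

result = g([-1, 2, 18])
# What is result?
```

(-1) + 2 + 18 + 0 = 19

Answer: 19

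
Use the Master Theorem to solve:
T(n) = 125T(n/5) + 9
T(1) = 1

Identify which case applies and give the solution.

a=125, b=5, f(n)=9. log_5(125) = 3. Since c=0 < 3, Case 1 applies: T(n) = Θ(n^log_b(a)) = O(n^3).

Answer: O(n^3) - Case 1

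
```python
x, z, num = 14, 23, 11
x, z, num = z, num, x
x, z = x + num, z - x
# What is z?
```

Trace:
`x, z, num = 14, 23, 11` → x = 14; z = 23; num = 11
`x, z, num = z, num, x` → x = 23; z = 11; num = 14
`x, z = x + num, z - x` → x = 37; z = -12
So z = -12

Answer: -12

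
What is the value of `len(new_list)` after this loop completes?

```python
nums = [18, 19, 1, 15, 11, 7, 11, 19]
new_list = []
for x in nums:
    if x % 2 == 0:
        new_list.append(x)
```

Count even numbers in [18, 19, 1, 15, 11, 7, 11, 19]
`new_list` takes the values: [] → [18]
So `len(new_list)` = 1

Answer: 1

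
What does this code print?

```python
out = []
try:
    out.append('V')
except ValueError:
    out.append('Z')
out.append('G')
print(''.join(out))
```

Execution trace: 'V' (try body, no exception) → 'G' (after the try/except). Output: VG

Answer: VG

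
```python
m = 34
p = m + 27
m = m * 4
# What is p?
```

Trace:
`m = 34` → m = 34
`p = m + 27` → p = 61
`m = m * 4` → m = 136
So p = 61

Answer: 61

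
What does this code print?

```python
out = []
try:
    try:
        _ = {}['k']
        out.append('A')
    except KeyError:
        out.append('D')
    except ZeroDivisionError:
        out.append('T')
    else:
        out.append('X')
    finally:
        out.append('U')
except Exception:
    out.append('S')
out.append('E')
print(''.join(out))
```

Execution trace: 'D' (inner except KeyError) → 'U' (inner finally) → 'E' (after the try/except). Output: DUE

Answer: DUE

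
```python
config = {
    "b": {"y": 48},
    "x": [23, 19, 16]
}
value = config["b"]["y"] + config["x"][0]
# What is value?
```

Trace:
`config = { ...` → config = {'b': {'y': 48}, 'x': [23, 19, 16]}
`value = config["b"]["y"] + config["x"][0]` → value = 71
So value = 71

Answer: 71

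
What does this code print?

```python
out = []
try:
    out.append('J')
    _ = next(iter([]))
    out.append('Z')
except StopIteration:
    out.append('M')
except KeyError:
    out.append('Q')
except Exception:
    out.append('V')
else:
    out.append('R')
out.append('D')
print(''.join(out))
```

Execution trace: 'J' (try body) → 'M' (except StopIteration) → 'D' (after the try/except). Output: JMD

Answer: JMD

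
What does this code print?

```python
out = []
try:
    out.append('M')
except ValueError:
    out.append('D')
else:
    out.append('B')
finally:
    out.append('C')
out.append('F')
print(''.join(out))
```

Execution trace: 'M' (try body, no exception) → 'B' (else) → 'C' (finally) → 'F' (after the try/except). Output: MBCF

Answer: MBCF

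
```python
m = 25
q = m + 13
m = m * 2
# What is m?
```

Trace:
`m = 25` → m = 25
`q = m + 13` → q = 38
`m = m * 2` → m = 50
So m = 50

Answer: 50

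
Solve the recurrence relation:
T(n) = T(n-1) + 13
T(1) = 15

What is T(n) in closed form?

Unrolling: T(n) = T(1) + 13·(n-1) = 15 + 13(n-1) = 13n + 2.

Answer: T(n) = 13n + 2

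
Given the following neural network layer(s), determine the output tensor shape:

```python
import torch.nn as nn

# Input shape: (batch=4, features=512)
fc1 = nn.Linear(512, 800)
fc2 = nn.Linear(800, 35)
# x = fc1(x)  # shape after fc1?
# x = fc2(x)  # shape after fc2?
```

Input: (4, 512) -> after fc1: (4, 800) -> Output: (4, 35)

Answer: (4, 35)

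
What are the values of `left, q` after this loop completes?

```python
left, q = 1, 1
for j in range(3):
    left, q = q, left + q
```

Fibonacci: after 3 iterations
`left, q` takes the values: (1, 1) → (1, 2) → (2, 3) → (3, 5)

Answer: 3, 5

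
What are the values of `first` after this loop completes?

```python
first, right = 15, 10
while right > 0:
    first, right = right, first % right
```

GCD of 15 and 10
`first` takes the values: 15 → 10 → 5

Answer: 5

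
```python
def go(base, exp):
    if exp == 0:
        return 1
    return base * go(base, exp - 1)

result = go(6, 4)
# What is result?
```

go(6, 4) = 6 * 6 * 6 * 6 = 1296

Answer: 1296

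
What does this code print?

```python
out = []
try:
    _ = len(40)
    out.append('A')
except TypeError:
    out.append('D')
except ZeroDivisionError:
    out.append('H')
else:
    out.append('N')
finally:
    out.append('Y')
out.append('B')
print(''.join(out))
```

Execution trace: 'D' (except TypeError) → 'Y' (finally) → 'B' (after the try/except). Output: DYB

Answer: DYB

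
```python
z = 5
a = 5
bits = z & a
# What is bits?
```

Trace:
`z = 5` → z = 5
`a = 5` → a = 5
`bits = z & a` → bits = 5
So bits = 5

Answer: 5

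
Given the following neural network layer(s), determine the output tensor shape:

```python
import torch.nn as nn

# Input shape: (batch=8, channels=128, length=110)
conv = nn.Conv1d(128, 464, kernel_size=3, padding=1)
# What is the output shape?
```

Input: (8, 128, 110) -> Output: (8, 464, 110)

Answer: (8, 464, 110)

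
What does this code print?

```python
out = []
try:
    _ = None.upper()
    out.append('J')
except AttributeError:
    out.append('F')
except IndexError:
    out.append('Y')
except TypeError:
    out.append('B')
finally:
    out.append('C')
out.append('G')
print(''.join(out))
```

Execution trace: 'F' (except AttributeError) → 'C' (finally) → 'G' (after the try/except). Output: FCG

Answer: FCG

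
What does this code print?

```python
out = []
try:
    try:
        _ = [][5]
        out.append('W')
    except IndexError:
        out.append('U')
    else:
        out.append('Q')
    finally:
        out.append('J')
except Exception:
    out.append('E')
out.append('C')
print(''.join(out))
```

Execution trace: 'U' (inner except IndexError) → 'J' (inner finally) → 'C' (after the try/except). Output: UJC

Answer: UJC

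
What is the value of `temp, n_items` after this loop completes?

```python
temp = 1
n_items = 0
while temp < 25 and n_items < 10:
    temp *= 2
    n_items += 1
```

Double until >= 25 or 10 iterations
`temp, n_items` takes the values: (1, 0) → (2, 0) → (2, 1) → (4, 1) → (4, 2) → (8, 2) → (8, 3) → (16, 3) → (16, 4) → (32, 4) → (32, 5)

Answer: 32, 5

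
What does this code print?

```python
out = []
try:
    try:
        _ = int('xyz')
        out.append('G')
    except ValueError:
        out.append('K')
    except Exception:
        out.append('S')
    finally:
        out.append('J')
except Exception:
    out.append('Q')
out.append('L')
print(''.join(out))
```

Execution trace: 'K' (inner except ValueError) → 'J' (inner finally) → 'L' (after the try/except). Output: KJL

Answer: KJL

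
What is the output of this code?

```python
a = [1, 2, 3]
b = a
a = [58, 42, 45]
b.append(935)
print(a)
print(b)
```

Key concept: rebinding vs mutation: a is rebound to a new list, b still points at the original.
Step by step:
`a = [1, 2, 3]` → a = [1, 2, 3]
`b = a` → b = [1, 2, 3] (same object as a)
`a = [58, 42, 45]` → a = [58, 42, 45]
`b.append(935)` → b = [1, 2, 3, 935]
`print(a)` → prints [58, 42, 45]
`print(b)` → prints [1, 2, 3, 935]

Answer:
[58, 42, 45]
[1, 2, 3, 935]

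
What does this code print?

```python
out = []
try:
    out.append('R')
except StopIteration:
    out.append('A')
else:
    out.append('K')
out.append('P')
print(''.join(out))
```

Execution trace: 'R' (try body, no exception) → 'K' (else) → 'P' (after the try/except). Output: RKP

Answer: RKP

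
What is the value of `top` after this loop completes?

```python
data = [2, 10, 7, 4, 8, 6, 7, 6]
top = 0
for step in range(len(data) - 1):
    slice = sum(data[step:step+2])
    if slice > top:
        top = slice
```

Max sum of 2-element window in [2, 10, 7, 4, 8, 6, 7, 6]
`top` takes the values: 0 → 12 → 17

Answer: 17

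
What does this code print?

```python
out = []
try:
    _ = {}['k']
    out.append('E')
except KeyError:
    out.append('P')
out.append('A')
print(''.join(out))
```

Execution trace: 'P' (except KeyError) → 'A' (after the try/except). Output: PA

Answer: PA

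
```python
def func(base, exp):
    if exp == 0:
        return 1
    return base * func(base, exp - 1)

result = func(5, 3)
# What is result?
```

func(5, 3) = 5 * 5 * 5 = 125

Answer: 125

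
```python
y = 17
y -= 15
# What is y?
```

Trace:
`y = 17` → y = 17
`y -= 15` → y = 2
So y = 2

Answer: 2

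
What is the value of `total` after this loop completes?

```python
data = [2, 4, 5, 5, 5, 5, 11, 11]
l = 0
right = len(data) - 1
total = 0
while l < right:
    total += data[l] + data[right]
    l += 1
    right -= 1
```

Sum of pairs from ends
`total` takes the values: 0 → 13 → 28 → 38 → 48

Answer: 48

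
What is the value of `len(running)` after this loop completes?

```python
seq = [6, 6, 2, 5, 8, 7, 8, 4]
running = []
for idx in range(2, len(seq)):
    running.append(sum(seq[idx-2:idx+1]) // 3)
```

Number of 3-element averages
`running` takes the values: [] → [4] → [4, 4] → [4, 4, 5] → [4, 4, 5, 6] → [4, 4, 5, 6, 7] → [4, 4, 5, 6, 7, 6]
So `len(running)` = 6

Answer: 6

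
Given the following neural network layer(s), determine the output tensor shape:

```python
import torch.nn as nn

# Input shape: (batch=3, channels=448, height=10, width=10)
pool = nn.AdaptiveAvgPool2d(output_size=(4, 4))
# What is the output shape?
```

Input: (3, 448, 10, 10) -> Output: (3, 448, 4, 4)

Answer: (3, 448, 4, 4)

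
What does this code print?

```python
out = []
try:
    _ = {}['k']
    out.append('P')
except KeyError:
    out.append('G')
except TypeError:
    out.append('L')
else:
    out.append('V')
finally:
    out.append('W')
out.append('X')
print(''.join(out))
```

Execution trace: 'G' (except KeyError) → 'W' (finally) → 'X' (after the try/except). Output: GWX

Answer: GWX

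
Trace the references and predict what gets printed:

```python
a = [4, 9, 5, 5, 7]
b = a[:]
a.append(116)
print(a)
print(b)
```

Key concept: slice [:] creates copy.
Step by step:
`a = [4, 9, 5, 5, 7]` → a = [4, 9, 5, 5, 7]
`b = a[:]` → b = [4, 9, 5, 5, 7]
`a.append(116)` → a = [4, 9, 5, 5, 7, 116]
`print(a)` → prints [4, 9, 5, 5, 7, 116]
`print(b)` → prints [4, 9, 5, 5, 7]

Answer:
[4, 9, 5, 5, 7, 116]
[4, 9, 5, 5, 7]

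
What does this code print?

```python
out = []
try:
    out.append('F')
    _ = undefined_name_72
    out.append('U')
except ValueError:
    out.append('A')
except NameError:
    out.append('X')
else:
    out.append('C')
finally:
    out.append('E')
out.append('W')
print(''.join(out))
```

Execution trace: 'F' (try body) → 'X' (except NameError) → 'E' (finally) → 'W' (after the try/except). Output: FXEW

Answer: FXEW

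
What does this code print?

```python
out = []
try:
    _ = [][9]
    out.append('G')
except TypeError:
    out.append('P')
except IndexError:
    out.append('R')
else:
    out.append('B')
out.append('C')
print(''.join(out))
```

Execution trace: 'R' (except IndexError) → 'C' (after the try/except). Output: RC

Answer: RC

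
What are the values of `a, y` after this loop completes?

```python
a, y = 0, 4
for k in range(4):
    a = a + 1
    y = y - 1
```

a goes 0→4, y goes 4→0
`a, y` takes the values: (0, 4) → (1, 4) → (1, 3) → (2, 3) → (2, 2) → (3, 2) → (3, 1) → (4, 1) → (4, 0)

Answer: 4, 0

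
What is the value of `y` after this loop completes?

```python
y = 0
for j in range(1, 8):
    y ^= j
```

XOR of 1 to 7
`y` takes the values: 0 → 1 → 3 → 0 → 4 → 1 → 7 → 0

Answer: 0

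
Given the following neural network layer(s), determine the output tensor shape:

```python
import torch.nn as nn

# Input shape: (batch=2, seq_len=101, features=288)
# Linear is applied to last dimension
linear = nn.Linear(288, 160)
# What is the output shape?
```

Input: (2, 101, 288) -> Output: (2, 101, 160)

Answer: (2, 101, 160)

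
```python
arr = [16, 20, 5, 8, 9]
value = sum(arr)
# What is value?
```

Trace:
`arr = [16, 20, 5, 8, 9]` → arr = [16, 20, 5, 8, 9]
`value = sum(arr)` → value = 58
So value = 58

Answer: 58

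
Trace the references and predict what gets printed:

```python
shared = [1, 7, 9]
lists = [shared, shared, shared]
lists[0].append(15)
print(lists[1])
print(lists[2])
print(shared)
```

Key concept: list of same reference.
Step by step:
`shared = [1, 7, 9]` → shared = [1, 7, 9]
`lists = [shared, shared, shared]` → lists = [[1, 7, 9], [1, 7, 9], [1, 7, 9]]
`lists[0].append(15)` → shared = [1, 7, 9, 15]; lists = [[1, 7, 9, 15], [1, 7, 9, 15], [1, 7, 9, 15]]
`print(lists[1])` → prints [1, 7, 9, 15]
`print(lists[2])` → prints [1, 7, 9, 15]
`print(shared)` → prints [1, 7, 9, 15]

Answer:
[1, 7, 9, 15]
[1, 7, 9, 15]
[1, 7, 9, 15]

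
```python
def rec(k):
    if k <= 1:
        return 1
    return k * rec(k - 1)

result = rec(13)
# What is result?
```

rec(13) = 13 * 12 * 11 * 10 * 9 * 8 * 7 * 6 * 5 * 4 * 3 * 2 * 1 = 6227020800

Answer: 6227020800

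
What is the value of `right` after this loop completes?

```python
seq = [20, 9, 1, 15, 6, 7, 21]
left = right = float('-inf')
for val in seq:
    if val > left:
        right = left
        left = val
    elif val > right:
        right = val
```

Second largest (with repeats) in [20, 9, 1, 15, 6, 7, 21]
`right` takes the values: -inf → 9 → 15 → 20

Answer: 20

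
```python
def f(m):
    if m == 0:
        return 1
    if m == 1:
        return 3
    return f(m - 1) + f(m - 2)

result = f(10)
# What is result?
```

Build up from base cases: f(0)=1, f(1)=3, f(2)=4, f(3)=7, f(4)=11, f(5)=18, f(6)=29, ..., f(10)=199

Answer: 199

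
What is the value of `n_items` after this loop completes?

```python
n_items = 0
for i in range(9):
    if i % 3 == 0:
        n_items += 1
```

Count numbers divisible by 3 in range(9)
`n_items` takes the values: 0 → 1 → 2 → 3

Answer: 3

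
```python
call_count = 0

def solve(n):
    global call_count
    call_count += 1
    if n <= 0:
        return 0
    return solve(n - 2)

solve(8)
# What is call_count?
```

Linear recursion stepping by 2: 5 calls from n=8 down to ≤0.

Answer: 5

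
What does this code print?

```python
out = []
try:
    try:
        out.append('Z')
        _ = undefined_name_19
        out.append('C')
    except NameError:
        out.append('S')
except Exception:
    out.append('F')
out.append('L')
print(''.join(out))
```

Execution trace: 'Z' (inner try body) → 'S' (inner except NameError) → 'L' (after the try/except). Output: ZSL

Answer: ZSL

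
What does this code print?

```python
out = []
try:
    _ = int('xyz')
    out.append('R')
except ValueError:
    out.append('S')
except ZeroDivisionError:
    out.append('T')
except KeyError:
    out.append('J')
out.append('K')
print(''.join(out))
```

Execution trace: 'S' (except ValueError) → 'K' (after the try/except). Output: SK

Answer: SK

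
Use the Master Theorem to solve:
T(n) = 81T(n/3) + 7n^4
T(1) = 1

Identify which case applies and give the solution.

a=81, b=3, f(n)=7n^4. log_3(81) = 4. Since c=4 = 4, Case 2 applies: T(n) = Θ(n^log_b(a) · log n) = O(n^4 log n).

Answer: O(n^4 log n) - Case 2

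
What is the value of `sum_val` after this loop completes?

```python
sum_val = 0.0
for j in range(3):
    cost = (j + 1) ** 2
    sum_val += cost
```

Sum of squared losses 1² + 2² + ... + 3²
`sum_val` takes the values: 0.0 → 1.0 → 5.0 → 14.0

Answer: 14.0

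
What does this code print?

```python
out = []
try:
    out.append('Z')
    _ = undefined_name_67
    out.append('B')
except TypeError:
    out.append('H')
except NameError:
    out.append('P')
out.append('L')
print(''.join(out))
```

Execution trace: 'Z' (try body) → 'P' (except NameError) → 'L' (after the try/except). Output: ZPL

Answer: ZPL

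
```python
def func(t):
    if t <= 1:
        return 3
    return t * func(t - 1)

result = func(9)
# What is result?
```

func(9) = 9 * 8 * 7 * 6 * 5 * 4 * 3 * 2 * 3 = 1088640

Answer: 1088640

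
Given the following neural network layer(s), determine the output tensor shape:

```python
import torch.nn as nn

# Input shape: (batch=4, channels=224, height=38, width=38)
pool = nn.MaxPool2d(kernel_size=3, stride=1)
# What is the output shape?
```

Input: (4, 224, 38, 38) -> Output: (4, 224, 36, 36)

Answer: (4, 224, 36, 36)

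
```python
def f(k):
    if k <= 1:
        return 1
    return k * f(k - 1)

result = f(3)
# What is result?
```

f(3) = 3 * 2 * 1 = 6

Answer: 6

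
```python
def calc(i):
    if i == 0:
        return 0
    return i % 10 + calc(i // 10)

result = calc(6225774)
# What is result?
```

Sum of digits of 6225774: 4 + 7 + 7 + 5 + 2 + 2 + 6 = 33

Answer: 33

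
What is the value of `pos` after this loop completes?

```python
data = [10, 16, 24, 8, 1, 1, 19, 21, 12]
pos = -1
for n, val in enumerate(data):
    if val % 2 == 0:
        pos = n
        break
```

First even number index in [10, 16, 24, 8, 1, 1, 19, 21, 12]
`pos` takes the values: -1 → 0

Answer: 0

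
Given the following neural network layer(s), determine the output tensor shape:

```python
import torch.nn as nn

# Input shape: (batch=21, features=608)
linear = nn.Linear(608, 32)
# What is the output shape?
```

Input: (21, 608) -> Output: (21, 32)

Answer: (21, 32)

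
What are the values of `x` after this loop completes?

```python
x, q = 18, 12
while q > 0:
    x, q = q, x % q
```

GCD of 18 and 12
`x` takes the values: 18 → 12 → 6

Answer: 6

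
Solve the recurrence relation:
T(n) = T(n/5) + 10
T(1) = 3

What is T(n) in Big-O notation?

Each step divides n by 5 and adds 10. After log_5(n) steps we reach T(1)=3. So T(n) = 10·log_5(n) + 3 = O(log n).

Answer: O(log n)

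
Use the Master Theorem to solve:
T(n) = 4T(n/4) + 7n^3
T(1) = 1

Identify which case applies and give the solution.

a=4, b=4, f(n)=7n^3. log_4(4) = 1. Since c=3 > 1 and the regularity condition holds (4(n/4)^3 = (4/4^3)n^3 with 4/4^3 < 1), Case 3 applies: T(n) = Θ(f(n)) = O(n^3).

Answer: O(n^3) - Case 3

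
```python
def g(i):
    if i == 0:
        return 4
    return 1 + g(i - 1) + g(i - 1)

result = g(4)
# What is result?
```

g(i) = 1 + 2·g(i-1), g(0)=4. Closed form: (4+1)·2^4 - 1 = 79.

Answer: 79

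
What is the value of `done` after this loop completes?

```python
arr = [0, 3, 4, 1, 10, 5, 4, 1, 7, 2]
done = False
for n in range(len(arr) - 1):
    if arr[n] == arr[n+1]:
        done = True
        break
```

Check consecutive duplicates in [0, 3, 4, 1, 10, 5, 4, 1, 7, 2]
`done` takes the values: False

Answer: False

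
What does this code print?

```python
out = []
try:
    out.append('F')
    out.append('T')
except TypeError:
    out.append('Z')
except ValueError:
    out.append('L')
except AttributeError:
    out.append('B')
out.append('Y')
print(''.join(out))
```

Execution trace: 'F' (try body) → 'T' (try body, no exception) → 'Y' (after the try/except). Output: FTY

Answer: FTY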